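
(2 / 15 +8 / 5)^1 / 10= 13 / 75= 0.17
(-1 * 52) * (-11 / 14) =286 / 7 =40.86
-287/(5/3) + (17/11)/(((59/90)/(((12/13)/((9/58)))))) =-6672657/42185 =-158.18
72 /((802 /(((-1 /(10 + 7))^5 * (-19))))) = 684 /569362657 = 0.00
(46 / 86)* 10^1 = 230 / 43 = 5.35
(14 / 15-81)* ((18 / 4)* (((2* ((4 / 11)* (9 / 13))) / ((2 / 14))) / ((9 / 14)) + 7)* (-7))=9003897 / 286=31482.16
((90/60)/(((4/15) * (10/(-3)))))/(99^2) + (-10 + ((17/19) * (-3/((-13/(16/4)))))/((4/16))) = -9606679/1434576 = -6.70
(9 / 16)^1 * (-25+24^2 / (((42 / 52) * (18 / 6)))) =119.65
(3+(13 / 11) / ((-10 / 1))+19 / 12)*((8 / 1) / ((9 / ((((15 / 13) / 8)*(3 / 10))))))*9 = 8841 / 5720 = 1.55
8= 8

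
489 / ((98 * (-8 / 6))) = -3.74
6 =6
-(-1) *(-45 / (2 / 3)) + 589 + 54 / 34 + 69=592.09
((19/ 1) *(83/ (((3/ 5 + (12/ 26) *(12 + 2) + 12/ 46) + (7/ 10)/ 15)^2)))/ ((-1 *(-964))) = 793042745625/ 26324968155169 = 0.03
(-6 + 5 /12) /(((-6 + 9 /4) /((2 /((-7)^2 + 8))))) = 134 /2565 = 0.05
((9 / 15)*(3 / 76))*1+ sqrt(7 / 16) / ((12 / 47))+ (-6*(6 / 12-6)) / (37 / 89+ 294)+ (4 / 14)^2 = 106071023 / 487899860+ 47*sqrt(7) / 48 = 2.81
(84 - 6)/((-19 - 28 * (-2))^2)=78/1369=0.06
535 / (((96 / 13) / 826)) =2872415 / 48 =59841.98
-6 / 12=-1 / 2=-0.50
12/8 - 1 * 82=-161/2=-80.50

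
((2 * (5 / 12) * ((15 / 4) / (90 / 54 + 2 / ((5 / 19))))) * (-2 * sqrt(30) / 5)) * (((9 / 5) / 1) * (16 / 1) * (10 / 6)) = -900 * sqrt(30) / 139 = -35.46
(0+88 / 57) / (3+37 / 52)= 4576 / 11001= 0.42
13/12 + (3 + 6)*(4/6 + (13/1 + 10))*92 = 235165/12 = 19597.08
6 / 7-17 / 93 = 439 / 651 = 0.67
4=4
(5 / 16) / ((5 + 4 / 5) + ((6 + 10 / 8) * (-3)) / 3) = -25 / 116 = -0.22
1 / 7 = 0.14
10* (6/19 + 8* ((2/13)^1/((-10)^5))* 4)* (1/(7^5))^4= 69632/1759704444241978950625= 0.00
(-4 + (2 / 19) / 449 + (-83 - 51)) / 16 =-294319 / 34124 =-8.62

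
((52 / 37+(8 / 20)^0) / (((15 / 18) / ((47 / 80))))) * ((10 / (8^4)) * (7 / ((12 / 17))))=497777 / 12124160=0.04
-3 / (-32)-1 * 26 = -829 / 32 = -25.91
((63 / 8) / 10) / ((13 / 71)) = 4473 / 1040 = 4.30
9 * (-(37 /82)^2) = -12321 /6724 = -1.83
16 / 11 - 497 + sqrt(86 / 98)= -5451 / 11 + sqrt(43) / 7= -494.61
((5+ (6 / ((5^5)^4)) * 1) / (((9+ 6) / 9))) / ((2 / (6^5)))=5561828613281319984 / 476837158203125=11664.00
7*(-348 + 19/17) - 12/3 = -41347/17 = -2432.18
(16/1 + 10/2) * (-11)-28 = -259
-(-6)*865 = 5190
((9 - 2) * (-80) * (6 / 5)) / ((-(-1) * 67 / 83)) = -55776 / 67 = -832.48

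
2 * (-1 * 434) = -868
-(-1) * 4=4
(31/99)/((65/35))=217/1287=0.17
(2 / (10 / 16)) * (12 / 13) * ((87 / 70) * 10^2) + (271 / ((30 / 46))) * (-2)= -633286 / 1365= -463.95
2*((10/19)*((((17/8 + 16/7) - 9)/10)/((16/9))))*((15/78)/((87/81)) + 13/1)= -1209699/337792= -3.58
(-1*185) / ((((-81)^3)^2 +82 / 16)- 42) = -1480 / 2259436291553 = -0.00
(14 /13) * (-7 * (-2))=196 /13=15.08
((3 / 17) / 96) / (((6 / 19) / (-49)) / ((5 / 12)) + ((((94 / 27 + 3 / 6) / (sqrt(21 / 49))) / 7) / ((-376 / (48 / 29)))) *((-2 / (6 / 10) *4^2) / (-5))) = -0.03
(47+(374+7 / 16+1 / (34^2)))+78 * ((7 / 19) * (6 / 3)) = 42075297 / 87856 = 478.91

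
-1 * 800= -800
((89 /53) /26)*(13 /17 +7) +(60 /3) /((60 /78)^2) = 2008867 /58565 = 34.30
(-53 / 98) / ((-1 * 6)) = 53 / 588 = 0.09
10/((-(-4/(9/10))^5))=59049/10240000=0.01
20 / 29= 0.69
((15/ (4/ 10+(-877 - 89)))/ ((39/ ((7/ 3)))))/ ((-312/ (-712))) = -15575/ 7343388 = -0.00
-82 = -82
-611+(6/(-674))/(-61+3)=-11942603/19546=-611.00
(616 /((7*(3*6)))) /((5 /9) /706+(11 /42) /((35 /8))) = 7610680 /94417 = 80.61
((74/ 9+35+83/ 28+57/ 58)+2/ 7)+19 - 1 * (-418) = 484.45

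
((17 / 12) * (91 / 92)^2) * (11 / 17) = 91091 / 101568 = 0.90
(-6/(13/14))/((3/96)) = -2688/13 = -206.77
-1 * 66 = -66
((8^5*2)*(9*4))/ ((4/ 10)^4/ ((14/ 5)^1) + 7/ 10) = 4128768000/ 1241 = 3326968.57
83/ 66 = 1.26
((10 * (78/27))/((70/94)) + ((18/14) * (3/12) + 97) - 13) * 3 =31025/84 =369.35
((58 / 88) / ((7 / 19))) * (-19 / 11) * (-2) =10469 / 1694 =6.18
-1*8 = -8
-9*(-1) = 9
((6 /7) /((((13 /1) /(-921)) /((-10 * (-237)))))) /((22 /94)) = -615541140 /1001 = -614926.21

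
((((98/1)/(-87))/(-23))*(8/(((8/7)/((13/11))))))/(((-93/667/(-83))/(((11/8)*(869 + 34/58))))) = 518505897/1798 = 288379.25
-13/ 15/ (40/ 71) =-1.54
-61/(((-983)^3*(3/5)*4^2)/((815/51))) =248575/2325262388976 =0.00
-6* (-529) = 3174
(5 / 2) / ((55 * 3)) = 1 / 66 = 0.02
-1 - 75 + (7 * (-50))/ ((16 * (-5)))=-573/ 8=-71.62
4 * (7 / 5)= 28 / 5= 5.60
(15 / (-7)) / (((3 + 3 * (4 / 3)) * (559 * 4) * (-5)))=3 / 109564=0.00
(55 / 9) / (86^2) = 0.00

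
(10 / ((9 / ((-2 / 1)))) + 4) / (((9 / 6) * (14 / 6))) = 32 / 63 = 0.51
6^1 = 6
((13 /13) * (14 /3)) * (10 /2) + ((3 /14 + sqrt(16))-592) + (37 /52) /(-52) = -32052641 /56784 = -564.47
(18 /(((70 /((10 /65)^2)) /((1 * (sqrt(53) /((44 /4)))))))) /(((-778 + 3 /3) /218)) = -2616 * sqrt(53) /16851835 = -0.00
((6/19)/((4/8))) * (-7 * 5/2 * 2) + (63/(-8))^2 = 48531/1216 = 39.91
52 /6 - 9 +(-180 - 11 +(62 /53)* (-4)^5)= -220886 /159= -1389.22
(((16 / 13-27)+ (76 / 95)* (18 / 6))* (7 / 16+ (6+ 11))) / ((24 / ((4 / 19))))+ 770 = 30289133 / 39520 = 766.43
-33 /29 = -1.14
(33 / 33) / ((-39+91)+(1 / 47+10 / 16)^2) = 141376 / 7410601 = 0.02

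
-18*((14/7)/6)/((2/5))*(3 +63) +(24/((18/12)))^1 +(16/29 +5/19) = -536225/551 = -973.19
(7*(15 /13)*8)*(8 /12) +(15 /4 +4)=2643 /52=50.83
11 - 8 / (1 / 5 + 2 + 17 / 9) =208 / 23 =9.04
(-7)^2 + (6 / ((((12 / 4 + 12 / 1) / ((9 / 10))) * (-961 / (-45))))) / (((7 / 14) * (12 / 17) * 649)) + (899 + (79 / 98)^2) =28411633818803 / 29949545780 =948.65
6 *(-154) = -924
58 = 58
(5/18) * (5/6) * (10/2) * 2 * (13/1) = 1625/54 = 30.09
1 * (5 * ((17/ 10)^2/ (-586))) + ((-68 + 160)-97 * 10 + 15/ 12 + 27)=-9959359/ 11720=-849.77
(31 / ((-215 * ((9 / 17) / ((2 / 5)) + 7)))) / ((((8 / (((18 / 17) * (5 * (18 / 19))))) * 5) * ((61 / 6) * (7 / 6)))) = -90396 / 493635485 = -0.00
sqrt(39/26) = sqrt(6)/2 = 1.22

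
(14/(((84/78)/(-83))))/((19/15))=-16185/19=-851.84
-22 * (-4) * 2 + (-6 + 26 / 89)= 15156 / 89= 170.29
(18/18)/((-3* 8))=-0.04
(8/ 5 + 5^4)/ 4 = 156.65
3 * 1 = 3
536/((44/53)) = 7102/11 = 645.64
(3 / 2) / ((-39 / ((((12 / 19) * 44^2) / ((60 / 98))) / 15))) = -94864 / 18525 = -5.12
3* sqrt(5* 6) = 3* sqrt(30) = 16.43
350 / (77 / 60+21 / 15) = 3000 / 23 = 130.43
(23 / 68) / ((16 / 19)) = 437 / 1088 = 0.40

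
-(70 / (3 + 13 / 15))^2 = -275625 / 841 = -327.73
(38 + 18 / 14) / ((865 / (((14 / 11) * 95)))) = 950 / 173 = 5.49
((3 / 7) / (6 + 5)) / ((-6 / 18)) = -9 / 77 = -0.12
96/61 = 1.57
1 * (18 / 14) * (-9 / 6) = -27 / 14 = -1.93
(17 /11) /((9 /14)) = 238 /99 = 2.40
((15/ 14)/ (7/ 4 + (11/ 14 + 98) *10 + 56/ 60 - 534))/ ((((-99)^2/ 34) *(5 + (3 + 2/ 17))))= 14450/ 14408061327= 0.00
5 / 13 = 0.38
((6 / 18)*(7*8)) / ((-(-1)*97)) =56 / 291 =0.19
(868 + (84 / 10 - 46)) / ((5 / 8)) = 33216 / 25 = 1328.64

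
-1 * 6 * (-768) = 4608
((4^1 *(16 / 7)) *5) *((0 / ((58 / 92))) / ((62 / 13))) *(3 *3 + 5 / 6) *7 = 0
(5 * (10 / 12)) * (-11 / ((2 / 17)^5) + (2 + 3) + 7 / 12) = -1171368625 / 576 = -2033626.09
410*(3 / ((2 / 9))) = 5535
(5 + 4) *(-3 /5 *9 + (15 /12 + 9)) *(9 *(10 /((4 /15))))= 117855 /8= 14731.88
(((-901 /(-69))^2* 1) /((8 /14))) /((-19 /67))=-1052.23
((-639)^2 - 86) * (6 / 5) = 489882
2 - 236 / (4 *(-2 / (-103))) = -6073 / 2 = -3036.50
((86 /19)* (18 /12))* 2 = 258 /19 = 13.58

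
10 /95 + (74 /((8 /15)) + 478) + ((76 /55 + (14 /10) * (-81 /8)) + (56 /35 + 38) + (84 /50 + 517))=48585899 /41800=1162.34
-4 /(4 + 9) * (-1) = 4 /13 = 0.31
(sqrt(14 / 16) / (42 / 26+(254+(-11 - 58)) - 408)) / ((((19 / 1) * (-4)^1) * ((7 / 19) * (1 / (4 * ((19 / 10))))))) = 247 * sqrt(14) / 805840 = 0.00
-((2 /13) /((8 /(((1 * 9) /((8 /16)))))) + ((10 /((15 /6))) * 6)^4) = -8626185 /26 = -331776.35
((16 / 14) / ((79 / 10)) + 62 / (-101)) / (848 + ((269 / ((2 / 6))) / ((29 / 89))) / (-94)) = -71437556 / 125100945725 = -0.00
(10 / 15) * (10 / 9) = 20 / 27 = 0.74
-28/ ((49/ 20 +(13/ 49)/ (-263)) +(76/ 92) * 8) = -165984560/ 53694149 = -3.09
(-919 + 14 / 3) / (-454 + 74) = 2743 / 1140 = 2.41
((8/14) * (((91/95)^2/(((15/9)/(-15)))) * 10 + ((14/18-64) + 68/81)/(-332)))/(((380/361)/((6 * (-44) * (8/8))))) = 11808.05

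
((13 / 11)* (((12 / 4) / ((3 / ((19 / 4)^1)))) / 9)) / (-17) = -247 / 6732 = -0.04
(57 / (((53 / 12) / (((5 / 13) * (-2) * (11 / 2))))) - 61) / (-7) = 79649 / 4823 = 16.51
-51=-51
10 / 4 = 5 / 2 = 2.50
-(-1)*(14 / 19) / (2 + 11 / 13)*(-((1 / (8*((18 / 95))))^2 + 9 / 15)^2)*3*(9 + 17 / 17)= -1048353932899 / 125948805120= -8.32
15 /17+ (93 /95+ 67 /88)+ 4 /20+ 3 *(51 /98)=30528873 /6963880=4.38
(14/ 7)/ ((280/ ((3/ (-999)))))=-1/ 46620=-0.00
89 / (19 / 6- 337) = -534 / 2003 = -0.27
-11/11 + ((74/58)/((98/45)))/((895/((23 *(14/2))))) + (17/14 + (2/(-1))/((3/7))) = -473870/109011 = -4.35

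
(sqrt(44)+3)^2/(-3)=-53/3 - 4* sqrt(11)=-30.93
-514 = -514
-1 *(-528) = 528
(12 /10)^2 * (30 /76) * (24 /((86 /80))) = 10368 /817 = 12.69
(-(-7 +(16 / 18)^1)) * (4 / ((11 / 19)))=380 / 9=42.22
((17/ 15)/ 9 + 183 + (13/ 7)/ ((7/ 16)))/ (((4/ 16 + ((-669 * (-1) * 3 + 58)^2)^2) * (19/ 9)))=4957832/ 1015736725555926465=0.00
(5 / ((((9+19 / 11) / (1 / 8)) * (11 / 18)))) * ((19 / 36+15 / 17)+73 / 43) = 408925 / 1380128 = 0.30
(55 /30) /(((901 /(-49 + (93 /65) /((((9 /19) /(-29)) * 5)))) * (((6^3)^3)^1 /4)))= -89177 /1659938248800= -0.00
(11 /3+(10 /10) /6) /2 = 23 /12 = 1.92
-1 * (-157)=157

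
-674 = -674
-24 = -24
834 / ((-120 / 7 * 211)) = -973 / 4220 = -0.23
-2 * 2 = -4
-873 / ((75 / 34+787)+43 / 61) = -1810602 / 1638275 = -1.11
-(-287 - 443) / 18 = 365 / 9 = 40.56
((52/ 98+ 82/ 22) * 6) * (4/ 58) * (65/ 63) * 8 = 1591200/ 109417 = 14.54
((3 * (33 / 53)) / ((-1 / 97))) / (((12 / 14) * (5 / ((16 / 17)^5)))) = -11747721216 / 376262105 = -31.22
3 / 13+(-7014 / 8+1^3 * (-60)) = -48699 / 52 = -936.52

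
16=16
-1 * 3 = -3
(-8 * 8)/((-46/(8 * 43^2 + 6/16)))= 473356/23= 20580.70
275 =275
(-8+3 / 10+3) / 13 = -47 / 130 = -0.36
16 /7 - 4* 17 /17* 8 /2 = -96 /7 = -13.71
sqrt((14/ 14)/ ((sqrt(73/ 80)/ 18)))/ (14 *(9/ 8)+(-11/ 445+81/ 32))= 85440 *sqrt(2) *5^(1/ 4) *73^(3/ 4)/ 18978029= 0.24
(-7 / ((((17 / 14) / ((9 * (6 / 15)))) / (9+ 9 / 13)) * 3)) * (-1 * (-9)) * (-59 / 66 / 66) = 1092798 / 133705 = 8.17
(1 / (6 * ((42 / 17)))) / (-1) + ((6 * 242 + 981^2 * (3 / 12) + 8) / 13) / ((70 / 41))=27481843 / 2520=10905.49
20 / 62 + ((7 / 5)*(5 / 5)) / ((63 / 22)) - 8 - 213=-307163 / 1395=-220.19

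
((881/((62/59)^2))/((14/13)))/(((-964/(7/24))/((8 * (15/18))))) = -199339465/133402176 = -1.49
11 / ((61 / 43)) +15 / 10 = 1129 / 122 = 9.25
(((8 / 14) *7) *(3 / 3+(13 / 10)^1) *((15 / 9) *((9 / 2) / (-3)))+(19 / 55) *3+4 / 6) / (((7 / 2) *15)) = -1004 / 2475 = -0.41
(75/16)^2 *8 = 5625/32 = 175.78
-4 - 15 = -19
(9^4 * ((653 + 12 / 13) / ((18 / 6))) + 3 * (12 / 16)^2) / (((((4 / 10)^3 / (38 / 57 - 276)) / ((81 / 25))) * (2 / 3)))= -49755875126895 / 1664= -29901367263.76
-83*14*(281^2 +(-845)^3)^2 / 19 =-22257639320111381323.79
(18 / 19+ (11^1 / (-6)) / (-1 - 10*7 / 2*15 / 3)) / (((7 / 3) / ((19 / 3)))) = 1747 / 672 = 2.60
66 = 66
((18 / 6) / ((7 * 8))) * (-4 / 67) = -3 / 938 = -0.00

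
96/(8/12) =144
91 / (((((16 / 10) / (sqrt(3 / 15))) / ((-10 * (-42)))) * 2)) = 9555 * sqrt(5) / 4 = 5341.41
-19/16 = -1.19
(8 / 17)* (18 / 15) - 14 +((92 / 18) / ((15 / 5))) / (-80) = -247063 / 18360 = -13.46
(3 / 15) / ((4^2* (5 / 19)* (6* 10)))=19 / 24000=0.00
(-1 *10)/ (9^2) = -10/ 81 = -0.12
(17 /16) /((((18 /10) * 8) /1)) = 85 /1152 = 0.07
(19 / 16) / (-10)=-19 / 160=-0.12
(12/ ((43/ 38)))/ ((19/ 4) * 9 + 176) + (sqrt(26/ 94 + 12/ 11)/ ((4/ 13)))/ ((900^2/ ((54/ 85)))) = 0.05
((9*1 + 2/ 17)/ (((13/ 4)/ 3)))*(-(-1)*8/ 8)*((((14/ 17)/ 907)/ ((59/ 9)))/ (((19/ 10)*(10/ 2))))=468720/ 3819918479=0.00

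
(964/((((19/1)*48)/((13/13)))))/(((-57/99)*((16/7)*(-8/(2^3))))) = 18557/23104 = 0.80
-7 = -7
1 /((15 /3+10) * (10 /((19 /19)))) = 1 /150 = 0.01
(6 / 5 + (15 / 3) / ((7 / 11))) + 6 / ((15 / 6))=401 / 35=11.46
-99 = -99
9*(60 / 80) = 27 / 4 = 6.75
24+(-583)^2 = 339913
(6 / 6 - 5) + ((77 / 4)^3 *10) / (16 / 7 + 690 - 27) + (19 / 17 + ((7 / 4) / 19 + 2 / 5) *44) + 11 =136.99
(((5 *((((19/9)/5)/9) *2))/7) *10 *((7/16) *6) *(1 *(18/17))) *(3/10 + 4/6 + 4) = 2831/306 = 9.25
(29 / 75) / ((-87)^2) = 1 / 19575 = 0.00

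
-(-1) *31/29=1.07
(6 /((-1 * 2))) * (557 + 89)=-1938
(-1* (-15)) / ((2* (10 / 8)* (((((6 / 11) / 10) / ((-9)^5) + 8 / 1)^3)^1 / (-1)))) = -7612252689388272750 / 649578671147338578359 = -0.01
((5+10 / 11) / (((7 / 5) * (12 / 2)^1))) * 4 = 650 / 231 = 2.81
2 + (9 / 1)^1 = 11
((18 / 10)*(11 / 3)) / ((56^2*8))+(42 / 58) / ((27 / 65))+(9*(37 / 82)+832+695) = 2057534782573 / 1342333440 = 1532.80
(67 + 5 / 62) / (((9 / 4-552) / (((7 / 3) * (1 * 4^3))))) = -3726464 / 204507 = -18.22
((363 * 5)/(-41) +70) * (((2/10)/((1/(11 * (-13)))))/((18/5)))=-150865/738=-204.42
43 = 43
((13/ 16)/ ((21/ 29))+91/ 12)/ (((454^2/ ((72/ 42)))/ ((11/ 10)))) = 6435/ 80797472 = 0.00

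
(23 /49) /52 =23 /2548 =0.01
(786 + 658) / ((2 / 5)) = 3610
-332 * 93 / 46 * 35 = -23492.61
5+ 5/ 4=25/ 4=6.25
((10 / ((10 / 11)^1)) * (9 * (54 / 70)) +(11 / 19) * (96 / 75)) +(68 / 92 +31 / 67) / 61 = 24107920299 / 312553325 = 77.13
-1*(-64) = 64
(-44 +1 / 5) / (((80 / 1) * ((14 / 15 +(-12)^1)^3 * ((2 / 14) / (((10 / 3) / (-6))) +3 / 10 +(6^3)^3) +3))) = 344925 / 8605028075080688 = 0.00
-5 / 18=-0.28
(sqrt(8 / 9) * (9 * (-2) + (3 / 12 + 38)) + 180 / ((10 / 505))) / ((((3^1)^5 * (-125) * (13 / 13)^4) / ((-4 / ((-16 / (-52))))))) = 13 * sqrt(2) / 2250 + 2626 / 675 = 3.90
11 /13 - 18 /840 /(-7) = 10819 /12740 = 0.85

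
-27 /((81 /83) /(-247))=20501 /3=6833.67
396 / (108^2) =11 / 324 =0.03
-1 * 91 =-91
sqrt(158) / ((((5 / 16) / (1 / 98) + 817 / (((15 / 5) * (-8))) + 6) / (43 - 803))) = -9120 * sqrt(158) / 31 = -3697.96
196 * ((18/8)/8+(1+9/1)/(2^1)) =8281/8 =1035.12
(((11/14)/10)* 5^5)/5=1375/28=49.11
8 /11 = 0.73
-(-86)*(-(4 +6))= -860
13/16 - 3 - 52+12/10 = -4239/80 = -52.99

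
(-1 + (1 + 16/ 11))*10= 14.55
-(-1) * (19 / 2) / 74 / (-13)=-19 / 1924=-0.01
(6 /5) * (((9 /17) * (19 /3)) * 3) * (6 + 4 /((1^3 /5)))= 26676 /85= 313.84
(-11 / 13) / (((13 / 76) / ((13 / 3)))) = -836 / 39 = -21.44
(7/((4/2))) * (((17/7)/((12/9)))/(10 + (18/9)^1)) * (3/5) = 51/160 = 0.32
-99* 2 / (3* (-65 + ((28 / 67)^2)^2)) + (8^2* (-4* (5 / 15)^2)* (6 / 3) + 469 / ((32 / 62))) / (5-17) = -158287974659923 / 2262311785152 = -69.97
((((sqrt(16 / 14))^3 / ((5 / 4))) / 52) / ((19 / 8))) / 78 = 64 * sqrt(14) / 2360085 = 0.00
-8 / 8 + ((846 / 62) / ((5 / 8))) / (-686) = -54857 / 53165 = -1.03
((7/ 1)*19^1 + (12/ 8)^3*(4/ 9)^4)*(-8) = -258808/ 243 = -1065.05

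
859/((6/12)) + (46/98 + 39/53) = 4464776/2597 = 1719.21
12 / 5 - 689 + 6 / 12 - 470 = -11561 / 10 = -1156.10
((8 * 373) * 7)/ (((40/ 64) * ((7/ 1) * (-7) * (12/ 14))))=-11936/ 15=-795.73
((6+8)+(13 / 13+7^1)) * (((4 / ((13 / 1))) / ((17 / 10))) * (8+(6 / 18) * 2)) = 1760 / 51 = 34.51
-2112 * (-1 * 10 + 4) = 12672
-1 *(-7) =7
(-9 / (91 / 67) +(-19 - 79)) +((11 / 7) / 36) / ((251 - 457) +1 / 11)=-776343913 / 7420140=-104.63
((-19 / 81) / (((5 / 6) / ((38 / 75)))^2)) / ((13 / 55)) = -1207184 / 3290625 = -0.37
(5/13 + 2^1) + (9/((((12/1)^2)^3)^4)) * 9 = 30424719300063162569588749/12758753254865197206601728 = 2.38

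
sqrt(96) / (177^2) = 4 * sqrt(6) / 31329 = 0.00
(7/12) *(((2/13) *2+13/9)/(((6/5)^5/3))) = 4484375/3639168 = 1.23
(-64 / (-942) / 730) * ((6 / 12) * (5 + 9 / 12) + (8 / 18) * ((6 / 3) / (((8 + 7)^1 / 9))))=818 / 2578725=0.00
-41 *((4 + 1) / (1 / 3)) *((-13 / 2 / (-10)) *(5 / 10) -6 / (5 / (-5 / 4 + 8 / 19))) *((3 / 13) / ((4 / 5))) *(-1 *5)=9252675 / 7904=1170.63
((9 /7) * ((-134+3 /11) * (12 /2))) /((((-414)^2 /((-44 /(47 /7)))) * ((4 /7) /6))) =10297 /24863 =0.41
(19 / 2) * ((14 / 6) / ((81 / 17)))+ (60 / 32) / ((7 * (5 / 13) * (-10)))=4.58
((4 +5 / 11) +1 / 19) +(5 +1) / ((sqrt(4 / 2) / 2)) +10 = 22.99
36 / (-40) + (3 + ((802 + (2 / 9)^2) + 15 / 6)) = 806.65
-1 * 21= -21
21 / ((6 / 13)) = 91 / 2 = 45.50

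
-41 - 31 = -72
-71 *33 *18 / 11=-3834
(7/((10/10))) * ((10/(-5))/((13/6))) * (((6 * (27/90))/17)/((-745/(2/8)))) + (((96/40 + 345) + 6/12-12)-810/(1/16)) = -20784949067/1646450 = -12624.10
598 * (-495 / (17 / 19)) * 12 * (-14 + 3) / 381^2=82488120 / 274193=300.84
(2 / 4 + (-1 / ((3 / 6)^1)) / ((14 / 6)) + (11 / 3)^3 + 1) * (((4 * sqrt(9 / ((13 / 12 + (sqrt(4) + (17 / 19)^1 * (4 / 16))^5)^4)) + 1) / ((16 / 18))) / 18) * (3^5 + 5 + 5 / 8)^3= 830665548827143119257224014991917 / 17249606598916737734557696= 48155622.80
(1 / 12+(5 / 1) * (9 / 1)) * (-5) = -2705 / 12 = -225.42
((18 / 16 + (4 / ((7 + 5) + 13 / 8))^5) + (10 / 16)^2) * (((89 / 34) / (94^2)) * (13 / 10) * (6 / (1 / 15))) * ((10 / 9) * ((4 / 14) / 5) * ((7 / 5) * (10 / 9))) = 0.01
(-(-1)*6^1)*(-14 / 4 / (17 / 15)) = -315 / 17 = -18.53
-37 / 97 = -0.38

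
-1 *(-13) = 13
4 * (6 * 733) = 17592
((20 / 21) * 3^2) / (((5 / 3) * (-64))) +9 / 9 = 103 / 112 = 0.92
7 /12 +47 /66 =57 /44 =1.30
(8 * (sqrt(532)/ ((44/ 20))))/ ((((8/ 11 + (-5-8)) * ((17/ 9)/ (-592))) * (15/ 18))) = 18944 * sqrt(133)/ 85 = 2570.27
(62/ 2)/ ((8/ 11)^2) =3751/ 64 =58.61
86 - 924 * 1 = -838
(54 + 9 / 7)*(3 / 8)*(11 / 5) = 12771 / 280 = 45.61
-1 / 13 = -0.08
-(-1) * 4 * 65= 260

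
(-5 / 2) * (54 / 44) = -135 / 44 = -3.07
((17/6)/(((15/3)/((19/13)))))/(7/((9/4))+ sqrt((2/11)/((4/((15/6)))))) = 596904/2215915 -8721 * sqrt(55)/2215915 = 0.24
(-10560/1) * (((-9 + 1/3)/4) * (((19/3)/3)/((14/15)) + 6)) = 3969680/21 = 189032.38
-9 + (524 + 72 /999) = 57173 /111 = 515.07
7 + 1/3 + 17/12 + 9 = 71/4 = 17.75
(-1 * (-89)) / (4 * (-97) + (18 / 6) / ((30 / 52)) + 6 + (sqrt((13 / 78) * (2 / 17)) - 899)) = -144771405 / 2075273666 - 2225 * sqrt(51) / 2075273666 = -0.07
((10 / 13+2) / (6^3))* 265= 265 / 78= 3.40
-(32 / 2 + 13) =-29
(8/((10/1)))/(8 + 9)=4/85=0.05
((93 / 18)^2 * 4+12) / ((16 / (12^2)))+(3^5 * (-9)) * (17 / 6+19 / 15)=-78977 / 10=-7897.70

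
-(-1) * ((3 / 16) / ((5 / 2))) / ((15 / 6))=3 / 100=0.03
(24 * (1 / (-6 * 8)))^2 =1 / 4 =0.25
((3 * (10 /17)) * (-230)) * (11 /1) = -75900 /17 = -4464.71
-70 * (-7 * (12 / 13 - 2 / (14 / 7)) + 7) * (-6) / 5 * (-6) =-49392 / 13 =-3799.38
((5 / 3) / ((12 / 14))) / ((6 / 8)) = 70 / 27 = 2.59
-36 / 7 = -5.14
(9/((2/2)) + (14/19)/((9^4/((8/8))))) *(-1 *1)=-9.00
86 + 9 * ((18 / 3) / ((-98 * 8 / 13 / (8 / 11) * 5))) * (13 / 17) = 85.90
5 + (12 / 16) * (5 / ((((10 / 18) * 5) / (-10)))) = -8.50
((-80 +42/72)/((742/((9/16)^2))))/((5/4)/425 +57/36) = -6561405/307342336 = -0.02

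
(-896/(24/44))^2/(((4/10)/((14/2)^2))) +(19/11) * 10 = 32724287150/99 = 330548355.05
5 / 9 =0.56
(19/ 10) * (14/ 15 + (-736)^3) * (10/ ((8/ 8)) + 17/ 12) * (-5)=7783391459539/ 180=43241063664.11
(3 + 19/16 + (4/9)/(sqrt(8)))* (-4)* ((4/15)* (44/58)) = -1474/435 - 352* sqrt(2)/3915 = -3.52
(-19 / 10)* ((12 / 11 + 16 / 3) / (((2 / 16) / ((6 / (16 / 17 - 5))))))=547808 / 3795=144.35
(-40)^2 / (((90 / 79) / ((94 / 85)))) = 237632 / 153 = 1553.15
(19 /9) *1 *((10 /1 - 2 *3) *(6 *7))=1064 /3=354.67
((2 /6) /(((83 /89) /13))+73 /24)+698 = 705.69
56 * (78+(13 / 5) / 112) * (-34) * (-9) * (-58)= -387731682 / 5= -77546336.40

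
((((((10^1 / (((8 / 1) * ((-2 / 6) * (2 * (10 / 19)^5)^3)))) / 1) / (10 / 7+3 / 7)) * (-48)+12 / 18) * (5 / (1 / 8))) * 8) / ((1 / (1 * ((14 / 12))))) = 20084703860524358149577 / 292500000000000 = 68665654.22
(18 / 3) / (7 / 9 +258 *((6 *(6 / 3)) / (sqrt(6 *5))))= -1890 / 129400171 +250776 *sqrt(30) / 129400171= 0.01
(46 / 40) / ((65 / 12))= 69 / 325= 0.21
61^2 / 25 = 148.84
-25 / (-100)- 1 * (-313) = 1253 / 4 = 313.25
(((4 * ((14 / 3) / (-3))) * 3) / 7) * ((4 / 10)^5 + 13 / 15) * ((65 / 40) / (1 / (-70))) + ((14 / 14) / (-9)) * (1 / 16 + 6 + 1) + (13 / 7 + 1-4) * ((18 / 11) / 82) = 8371969171 / 31570000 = 265.19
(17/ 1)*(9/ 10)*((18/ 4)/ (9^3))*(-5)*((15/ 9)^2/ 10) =-85/ 648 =-0.13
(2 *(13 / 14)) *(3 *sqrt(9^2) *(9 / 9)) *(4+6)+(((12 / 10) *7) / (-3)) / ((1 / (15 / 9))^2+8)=733100 / 1463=501.09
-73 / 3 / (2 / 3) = -73 / 2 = -36.50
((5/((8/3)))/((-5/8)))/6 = -1/2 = -0.50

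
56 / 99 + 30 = 3026 / 99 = 30.57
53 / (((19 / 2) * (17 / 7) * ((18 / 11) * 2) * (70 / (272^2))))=634304 / 855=741.88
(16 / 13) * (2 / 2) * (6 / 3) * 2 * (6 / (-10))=-192 / 65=-2.95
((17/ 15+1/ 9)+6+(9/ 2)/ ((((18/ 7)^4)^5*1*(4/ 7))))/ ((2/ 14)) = 2873232122839559602822702421/ 56658827628427014108610560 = 50.71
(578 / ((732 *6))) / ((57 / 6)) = 289 / 20862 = 0.01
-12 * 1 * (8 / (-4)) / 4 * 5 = 30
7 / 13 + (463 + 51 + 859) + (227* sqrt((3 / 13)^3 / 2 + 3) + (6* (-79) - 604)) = 3842 / 13 + 227* sqrt(343434) / 338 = 689.12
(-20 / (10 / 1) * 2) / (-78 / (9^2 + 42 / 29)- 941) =0.00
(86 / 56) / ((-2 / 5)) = -215 / 56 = -3.84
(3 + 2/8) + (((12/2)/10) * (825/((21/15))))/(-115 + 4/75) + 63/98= 197189/241388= 0.82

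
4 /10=0.40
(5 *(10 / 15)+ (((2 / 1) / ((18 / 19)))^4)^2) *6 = 34254104222 / 14348907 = 2387.23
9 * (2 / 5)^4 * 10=288 / 125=2.30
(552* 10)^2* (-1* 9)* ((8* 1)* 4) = -8775475200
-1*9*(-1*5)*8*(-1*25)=-9000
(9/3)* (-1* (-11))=33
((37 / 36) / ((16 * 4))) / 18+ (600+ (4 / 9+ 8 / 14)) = 174477571 / 290304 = 601.02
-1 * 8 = -8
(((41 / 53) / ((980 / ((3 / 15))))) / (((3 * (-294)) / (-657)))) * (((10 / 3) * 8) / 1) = 5986 / 1908795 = 0.00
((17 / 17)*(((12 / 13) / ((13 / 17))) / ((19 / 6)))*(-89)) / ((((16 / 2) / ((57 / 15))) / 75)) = -204255 / 169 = -1208.61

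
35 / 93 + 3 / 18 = 101 / 186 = 0.54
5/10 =1/2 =0.50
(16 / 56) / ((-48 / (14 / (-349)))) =1 / 4188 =0.00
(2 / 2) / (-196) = -1 / 196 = -0.01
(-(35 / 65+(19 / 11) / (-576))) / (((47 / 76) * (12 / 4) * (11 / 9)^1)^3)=-907548585 / 19760943059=-0.05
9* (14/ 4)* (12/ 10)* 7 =1323/ 5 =264.60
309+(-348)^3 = -42143883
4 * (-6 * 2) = -48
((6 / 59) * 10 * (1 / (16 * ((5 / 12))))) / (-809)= -0.00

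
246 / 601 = 0.41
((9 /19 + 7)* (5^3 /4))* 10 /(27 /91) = 4038125 /513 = 7871.59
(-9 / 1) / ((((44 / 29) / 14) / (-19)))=1577.86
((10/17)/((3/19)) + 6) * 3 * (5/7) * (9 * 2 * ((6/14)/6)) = 22320/833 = 26.79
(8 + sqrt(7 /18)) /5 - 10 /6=-1 /15 + sqrt(14) /30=0.06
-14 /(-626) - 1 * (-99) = 30994 /313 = 99.02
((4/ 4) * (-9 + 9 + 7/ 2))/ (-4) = -7/ 8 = -0.88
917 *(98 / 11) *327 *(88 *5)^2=517196803200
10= 10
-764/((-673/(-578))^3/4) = -590115286912/304821217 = -1935.94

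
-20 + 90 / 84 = -265 / 14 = -18.93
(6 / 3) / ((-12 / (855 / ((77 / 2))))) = -3.70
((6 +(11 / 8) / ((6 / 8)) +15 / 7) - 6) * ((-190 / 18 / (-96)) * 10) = 79325 / 18144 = 4.37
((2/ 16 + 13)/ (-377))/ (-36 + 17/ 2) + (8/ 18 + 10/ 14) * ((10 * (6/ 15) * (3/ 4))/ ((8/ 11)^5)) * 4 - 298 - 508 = -526257829975/ 713416704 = -737.66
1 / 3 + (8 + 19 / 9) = 94 / 9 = 10.44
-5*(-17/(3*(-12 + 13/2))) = -170/33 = -5.15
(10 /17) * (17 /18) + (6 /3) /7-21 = -1270 /63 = -20.16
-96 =-96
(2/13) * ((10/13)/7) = 20/1183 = 0.02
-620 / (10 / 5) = -310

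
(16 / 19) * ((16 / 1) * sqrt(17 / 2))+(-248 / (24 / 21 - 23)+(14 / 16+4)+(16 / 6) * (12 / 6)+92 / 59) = 1669205 / 72216+128 * sqrt(34) / 19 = 62.40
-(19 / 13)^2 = -361 / 169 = -2.14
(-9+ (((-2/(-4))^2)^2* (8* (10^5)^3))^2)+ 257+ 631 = 250000000000000000000000000879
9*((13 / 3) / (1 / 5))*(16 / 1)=3120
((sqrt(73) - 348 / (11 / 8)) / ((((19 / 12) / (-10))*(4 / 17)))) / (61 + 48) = 1419840 / 22781 - 510*sqrt(73) / 2071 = 60.22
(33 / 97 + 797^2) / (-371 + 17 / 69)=-2125728057 / 1240727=-1713.29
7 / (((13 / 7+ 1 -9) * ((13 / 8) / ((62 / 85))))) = -24304 / 47515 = -0.51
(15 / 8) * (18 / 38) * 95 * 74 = 24975 / 4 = 6243.75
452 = 452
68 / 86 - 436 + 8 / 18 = -168254 / 387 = -434.76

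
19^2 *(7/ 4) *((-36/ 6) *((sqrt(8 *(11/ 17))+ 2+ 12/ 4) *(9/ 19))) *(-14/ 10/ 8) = 25137 *sqrt(374)/ 680+ 25137/ 16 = 2285.95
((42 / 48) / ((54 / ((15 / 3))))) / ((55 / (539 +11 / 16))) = 5495 / 6912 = 0.79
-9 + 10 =1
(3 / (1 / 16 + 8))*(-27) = -10.05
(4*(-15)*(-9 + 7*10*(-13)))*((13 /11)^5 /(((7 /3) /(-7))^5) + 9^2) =-4255653809520 /161051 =-26424261.94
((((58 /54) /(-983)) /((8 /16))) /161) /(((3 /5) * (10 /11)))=-0.00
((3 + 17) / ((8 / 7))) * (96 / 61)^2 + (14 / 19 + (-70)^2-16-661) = 301678291 / 70699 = 4267.08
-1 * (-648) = 648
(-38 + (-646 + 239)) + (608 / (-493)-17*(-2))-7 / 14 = -406955 / 986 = -412.73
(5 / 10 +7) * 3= 45 / 2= 22.50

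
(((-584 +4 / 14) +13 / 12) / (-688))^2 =2395221481 / 3339915264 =0.72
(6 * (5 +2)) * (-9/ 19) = -378/ 19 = -19.89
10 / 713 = 0.01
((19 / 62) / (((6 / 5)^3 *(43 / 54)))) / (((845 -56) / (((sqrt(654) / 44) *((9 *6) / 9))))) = 2375 *sqrt(654) / 61701904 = 0.00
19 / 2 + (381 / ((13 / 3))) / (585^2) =9.50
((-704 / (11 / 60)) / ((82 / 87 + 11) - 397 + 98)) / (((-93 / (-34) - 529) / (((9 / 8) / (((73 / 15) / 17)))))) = -56181600 / 562426967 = -0.10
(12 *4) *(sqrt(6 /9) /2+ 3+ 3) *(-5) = -1440 - 40 *sqrt(6) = -1537.98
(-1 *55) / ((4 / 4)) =-55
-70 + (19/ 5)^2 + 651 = 595.44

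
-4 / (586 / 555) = -1110 / 293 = -3.79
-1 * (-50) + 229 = 279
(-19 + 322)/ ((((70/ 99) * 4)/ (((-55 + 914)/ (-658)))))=-25767423/ 184240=-139.86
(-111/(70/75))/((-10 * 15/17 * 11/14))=1887/110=17.15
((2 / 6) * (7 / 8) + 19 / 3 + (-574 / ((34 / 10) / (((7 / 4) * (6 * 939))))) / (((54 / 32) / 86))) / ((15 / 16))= -69220169954 / 765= -90483882.29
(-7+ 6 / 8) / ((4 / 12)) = -75 / 4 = -18.75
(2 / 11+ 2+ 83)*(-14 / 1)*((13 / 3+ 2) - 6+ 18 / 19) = -957614 / 627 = -1527.30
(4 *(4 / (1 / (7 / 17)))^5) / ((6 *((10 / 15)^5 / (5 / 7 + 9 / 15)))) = 572552064 / 7099285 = 80.65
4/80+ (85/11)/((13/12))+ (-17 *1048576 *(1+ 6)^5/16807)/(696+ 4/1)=-2548369251/100100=-25458.23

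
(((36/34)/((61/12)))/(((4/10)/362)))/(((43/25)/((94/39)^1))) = 153126000/579683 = 264.15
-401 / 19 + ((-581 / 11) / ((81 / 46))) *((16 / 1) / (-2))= 3705061 / 16929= 218.86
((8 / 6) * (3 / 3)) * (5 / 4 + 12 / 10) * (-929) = -45521 / 15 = -3034.73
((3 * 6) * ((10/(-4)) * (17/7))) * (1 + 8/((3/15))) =-31365/7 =-4480.71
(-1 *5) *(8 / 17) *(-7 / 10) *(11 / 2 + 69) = 2086 / 17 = 122.71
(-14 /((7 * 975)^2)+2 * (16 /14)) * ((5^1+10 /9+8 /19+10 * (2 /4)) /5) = 29994116056 /5689490625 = 5.27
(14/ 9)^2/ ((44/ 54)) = 98/ 33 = 2.97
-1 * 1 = -1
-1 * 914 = -914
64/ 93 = 0.69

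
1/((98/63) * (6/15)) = 1.61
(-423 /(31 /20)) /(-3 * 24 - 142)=4230 /3317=1.28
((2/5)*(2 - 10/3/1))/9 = -8/135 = -0.06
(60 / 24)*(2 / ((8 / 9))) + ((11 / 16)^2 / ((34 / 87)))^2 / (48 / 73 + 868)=27030976524297 / 4804068769792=5.63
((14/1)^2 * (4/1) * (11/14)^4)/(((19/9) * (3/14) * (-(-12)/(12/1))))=87846/133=660.50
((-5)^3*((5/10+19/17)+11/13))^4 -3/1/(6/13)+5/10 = 343361478833741585649/38167092496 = 8996270252.17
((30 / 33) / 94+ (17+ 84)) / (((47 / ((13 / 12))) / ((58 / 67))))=9843847 / 4884099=2.02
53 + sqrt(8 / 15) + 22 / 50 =2*sqrt(30) / 15 + 1336 / 25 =54.17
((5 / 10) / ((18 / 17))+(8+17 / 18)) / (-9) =-113 / 108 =-1.05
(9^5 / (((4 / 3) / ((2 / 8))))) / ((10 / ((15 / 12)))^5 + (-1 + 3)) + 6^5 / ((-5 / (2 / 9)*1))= -36205569 / 104864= -345.26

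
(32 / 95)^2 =1024 / 9025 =0.11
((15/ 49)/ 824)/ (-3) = -5/ 40376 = -0.00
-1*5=-5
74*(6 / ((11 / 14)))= 565.09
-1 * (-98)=98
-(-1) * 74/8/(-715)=-37/2860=-0.01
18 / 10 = 9 / 5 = 1.80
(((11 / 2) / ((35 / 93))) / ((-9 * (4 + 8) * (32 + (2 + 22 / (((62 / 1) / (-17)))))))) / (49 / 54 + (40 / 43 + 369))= -454553 / 34839499100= -0.00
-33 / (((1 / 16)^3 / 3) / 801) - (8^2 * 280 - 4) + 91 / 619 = -201067677689 / 619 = -324826619.85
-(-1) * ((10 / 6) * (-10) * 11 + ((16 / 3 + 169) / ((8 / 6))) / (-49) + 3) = -107605 / 588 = -183.00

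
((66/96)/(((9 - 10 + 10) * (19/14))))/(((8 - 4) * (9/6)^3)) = 77/18468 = 0.00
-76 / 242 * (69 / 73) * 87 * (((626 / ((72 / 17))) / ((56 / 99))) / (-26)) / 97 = 606897297 / 226818592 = 2.68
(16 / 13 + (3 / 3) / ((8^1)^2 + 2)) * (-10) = -5345 / 429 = -12.46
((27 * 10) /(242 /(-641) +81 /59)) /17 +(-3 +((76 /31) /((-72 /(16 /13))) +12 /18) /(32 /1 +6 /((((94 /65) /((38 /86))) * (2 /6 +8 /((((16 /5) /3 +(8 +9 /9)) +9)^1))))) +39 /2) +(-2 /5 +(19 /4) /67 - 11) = 77807288577988927247 /3679588463895098820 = 21.15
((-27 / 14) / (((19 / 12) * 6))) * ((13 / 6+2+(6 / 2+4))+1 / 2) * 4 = -180 / 19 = -9.47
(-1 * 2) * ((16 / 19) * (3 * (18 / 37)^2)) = -31104 / 26011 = -1.20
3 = 3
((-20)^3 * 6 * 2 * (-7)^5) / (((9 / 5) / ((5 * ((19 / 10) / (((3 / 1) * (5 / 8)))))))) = 40874624000 / 9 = 4541624888.89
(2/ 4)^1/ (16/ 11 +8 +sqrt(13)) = 44/ 711 - 121 * sqrt(13)/ 18486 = 0.04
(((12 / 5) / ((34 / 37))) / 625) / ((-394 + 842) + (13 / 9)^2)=0.00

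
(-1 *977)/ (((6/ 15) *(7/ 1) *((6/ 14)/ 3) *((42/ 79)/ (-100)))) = 9647875/ 21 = 459422.62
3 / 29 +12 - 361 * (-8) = 84103 / 29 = 2900.10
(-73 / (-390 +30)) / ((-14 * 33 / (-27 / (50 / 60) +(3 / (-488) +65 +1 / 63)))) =-365931991 / 25566710400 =-0.01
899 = 899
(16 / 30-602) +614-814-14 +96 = -10792 / 15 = -719.47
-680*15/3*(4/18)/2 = -377.78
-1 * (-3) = 3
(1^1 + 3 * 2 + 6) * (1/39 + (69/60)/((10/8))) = 922/75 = 12.29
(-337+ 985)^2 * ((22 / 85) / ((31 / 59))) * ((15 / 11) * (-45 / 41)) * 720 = -4816130918400 / 21607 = -222896788.93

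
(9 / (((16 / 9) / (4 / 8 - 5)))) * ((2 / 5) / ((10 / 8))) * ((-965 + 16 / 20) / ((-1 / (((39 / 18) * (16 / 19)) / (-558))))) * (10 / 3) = 1128114 / 14725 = 76.61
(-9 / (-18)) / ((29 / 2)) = 1 / 29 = 0.03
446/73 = 6.11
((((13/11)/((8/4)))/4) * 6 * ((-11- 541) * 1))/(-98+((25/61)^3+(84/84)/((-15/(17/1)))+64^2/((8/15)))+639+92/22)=-18324176130/308008531733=-0.06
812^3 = 535387328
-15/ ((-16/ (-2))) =-15/ 8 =-1.88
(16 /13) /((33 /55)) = 80 /39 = 2.05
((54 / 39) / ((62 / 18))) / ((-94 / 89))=-7209 / 18941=-0.38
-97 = -97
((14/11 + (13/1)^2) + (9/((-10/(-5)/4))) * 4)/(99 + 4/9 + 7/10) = 2.42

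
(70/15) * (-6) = -28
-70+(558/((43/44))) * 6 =144302/43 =3355.86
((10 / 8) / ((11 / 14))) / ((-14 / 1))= -5 / 44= -0.11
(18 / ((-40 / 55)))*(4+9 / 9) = -495 / 4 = -123.75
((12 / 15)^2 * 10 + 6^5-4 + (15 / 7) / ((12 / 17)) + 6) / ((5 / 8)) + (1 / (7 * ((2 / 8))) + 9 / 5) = 2180897 / 175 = 12462.27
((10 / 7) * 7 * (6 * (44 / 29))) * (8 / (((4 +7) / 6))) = 11520 / 29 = 397.24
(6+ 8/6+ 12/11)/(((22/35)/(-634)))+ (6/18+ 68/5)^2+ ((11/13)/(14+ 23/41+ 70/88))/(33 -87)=-244223267844583/29414352825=-8302.86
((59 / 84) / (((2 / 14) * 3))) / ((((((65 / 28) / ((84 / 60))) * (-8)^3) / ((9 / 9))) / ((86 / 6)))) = -124313 / 4492800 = -0.03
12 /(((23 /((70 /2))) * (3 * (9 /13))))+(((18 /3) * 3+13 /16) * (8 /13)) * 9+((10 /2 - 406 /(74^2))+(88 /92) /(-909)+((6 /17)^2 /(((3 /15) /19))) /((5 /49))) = 2794409825594 /11947962559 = 233.88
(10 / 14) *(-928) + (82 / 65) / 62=-9349313 / 14105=-662.84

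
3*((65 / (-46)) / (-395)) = 39 / 3634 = 0.01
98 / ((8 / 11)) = 539 / 4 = 134.75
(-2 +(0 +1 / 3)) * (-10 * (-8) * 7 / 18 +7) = -1715 / 27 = -63.52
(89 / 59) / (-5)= -89 / 295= -0.30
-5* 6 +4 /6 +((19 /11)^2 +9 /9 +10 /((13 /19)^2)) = -244708 /61347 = -3.99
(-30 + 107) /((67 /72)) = 5544 /67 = 82.75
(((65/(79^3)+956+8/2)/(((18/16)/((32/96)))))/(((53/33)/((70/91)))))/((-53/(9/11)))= -37865400400/18004305163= -2.10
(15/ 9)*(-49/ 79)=-245/ 237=-1.03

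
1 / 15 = 0.07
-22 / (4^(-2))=-352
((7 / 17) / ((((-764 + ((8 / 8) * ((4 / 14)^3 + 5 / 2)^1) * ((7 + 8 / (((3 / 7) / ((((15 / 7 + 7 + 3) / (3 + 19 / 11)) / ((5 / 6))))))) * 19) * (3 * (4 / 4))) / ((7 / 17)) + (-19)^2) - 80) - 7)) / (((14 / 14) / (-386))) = -168675052 / 22245607737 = -0.01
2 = 2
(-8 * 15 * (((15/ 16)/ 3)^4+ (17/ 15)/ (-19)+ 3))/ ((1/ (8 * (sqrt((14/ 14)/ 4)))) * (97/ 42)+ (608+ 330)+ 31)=-1157043153/ 3169168384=-0.37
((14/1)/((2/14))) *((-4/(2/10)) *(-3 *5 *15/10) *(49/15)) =144060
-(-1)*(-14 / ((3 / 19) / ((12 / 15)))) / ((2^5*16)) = -133 / 960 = -0.14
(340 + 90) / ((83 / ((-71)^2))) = 2167630 / 83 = 26116.02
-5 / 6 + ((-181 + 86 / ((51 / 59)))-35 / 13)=-112757 / 1326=-85.04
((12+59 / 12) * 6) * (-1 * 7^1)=-1421 / 2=-710.50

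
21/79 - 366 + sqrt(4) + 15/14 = -401105/1106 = -362.66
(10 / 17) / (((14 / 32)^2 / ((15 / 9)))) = 12800 / 2499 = 5.12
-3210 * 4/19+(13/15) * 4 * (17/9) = -1716604/2565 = -669.24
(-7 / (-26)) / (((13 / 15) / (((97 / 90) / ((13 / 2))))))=679 / 13182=0.05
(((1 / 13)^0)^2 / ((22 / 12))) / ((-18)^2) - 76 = -45143 / 594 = -76.00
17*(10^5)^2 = 170000000000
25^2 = 625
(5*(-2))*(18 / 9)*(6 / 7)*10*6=-7200 / 7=-1028.57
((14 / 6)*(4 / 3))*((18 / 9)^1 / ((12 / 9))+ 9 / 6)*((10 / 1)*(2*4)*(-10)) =-22400 / 3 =-7466.67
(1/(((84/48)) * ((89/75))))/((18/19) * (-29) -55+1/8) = -45600/7798091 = -0.01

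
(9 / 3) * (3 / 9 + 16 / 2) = 25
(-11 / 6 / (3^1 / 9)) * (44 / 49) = -4.94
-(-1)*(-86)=-86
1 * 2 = 2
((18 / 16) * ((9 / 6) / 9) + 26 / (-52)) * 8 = -5 / 2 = -2.50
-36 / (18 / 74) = -148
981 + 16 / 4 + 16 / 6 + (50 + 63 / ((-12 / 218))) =-641 / 6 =-106.83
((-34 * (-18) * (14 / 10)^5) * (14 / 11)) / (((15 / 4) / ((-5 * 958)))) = -183939034944 / 34375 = -5350953.74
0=0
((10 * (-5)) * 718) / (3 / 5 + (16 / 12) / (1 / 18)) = -179500 / 123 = -1459.35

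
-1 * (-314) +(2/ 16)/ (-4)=10047/ 32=313.97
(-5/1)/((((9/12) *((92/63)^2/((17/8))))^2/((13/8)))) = -32879930265/2292457472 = -14.34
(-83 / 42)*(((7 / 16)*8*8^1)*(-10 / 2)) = 830 / 3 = 276.67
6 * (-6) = -36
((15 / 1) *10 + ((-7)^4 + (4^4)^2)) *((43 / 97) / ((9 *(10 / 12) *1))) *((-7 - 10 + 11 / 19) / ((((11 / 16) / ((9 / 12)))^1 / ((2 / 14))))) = -10298.91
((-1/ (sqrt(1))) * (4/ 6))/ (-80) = 1/ 120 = 0.01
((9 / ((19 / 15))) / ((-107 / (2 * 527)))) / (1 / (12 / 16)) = -52.49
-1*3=-3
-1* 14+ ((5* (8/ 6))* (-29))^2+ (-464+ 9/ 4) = 1328473/ 36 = 36902.03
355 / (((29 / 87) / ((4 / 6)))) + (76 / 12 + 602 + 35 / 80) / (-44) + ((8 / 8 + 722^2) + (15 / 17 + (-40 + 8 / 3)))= 521944.71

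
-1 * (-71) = 71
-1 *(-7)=7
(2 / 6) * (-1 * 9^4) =-2187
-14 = -14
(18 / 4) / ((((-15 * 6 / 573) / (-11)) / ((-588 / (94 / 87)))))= -80609067 / 470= -171508.65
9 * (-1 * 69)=-621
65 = 65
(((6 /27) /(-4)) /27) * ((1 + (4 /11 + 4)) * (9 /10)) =-0.01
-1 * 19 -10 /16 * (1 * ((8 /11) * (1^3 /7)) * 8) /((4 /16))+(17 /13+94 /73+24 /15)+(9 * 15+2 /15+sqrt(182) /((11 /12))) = 12 * sqrt(182) /11+129614083 /1096095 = 132.97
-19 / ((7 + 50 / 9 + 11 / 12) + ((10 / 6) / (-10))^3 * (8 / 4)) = -1026 / 727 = -1.41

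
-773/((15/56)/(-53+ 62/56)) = 2246338/15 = 149755.87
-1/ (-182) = 1/ 182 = 0.01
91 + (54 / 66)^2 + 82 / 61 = 686534 / 7381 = 93.01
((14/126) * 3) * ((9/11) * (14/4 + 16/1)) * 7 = 819/22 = 37.23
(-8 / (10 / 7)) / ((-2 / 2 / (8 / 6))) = 112 / 15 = 7.47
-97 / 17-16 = -21.71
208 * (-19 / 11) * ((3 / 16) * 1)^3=-6669 / 2816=-2.37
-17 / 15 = -1.13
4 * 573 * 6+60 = 13812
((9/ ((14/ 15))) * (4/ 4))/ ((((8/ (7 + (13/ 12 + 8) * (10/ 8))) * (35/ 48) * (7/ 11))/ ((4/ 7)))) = 261657/ 9604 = 27.24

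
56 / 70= 4 / 5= 0.80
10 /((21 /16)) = 160 /21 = 7.62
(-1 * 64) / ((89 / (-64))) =4096 / 89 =46.02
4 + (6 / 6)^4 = 5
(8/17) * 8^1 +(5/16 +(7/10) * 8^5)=31200681/1360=22941.68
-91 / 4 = -22.75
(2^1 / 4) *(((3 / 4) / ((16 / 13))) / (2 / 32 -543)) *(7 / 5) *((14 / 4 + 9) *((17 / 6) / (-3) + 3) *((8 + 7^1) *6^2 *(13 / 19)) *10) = -7034625 / 94316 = -74.59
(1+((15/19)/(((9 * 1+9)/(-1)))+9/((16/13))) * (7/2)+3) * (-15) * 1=-268495/608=-441.60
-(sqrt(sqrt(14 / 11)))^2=-sqrt(154) / 11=-1.13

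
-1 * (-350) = 350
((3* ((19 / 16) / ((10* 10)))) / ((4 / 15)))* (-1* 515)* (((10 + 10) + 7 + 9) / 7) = -158517 / 448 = -353.83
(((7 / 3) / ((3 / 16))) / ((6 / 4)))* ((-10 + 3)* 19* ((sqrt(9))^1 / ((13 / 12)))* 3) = -119168 / 13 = -9166.77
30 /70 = 3 /7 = 0.43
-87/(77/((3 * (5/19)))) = -1305/1463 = -0.89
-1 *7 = -7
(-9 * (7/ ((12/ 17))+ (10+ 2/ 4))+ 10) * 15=-10425/ 4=-2606.25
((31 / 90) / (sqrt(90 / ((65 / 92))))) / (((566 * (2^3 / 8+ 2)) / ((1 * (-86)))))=-0.00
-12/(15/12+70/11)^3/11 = -92928/37595375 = -0.00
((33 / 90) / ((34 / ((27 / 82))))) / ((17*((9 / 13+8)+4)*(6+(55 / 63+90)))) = 2457 / 14462889400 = 0.00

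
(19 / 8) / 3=19 / 24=0.79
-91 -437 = -528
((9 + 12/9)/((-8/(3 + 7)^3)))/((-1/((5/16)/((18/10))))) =96875/432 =224.25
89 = 89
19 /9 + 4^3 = 66.11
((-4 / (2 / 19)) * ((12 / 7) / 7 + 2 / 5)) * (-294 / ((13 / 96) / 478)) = 1653069312 / 65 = 25431835.57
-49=-49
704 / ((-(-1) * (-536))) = -88 / 67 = -1.31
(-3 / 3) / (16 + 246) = -1 / 262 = -0.00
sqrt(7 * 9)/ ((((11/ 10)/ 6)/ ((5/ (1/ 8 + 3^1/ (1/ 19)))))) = 7200 * sqrt(7)/ 5027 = 3.79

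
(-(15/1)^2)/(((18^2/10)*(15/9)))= -25/6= -4.17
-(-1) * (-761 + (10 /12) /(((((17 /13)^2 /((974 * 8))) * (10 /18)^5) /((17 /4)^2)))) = 1619018699 /1250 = 1295214.96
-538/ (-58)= 269/ 29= 9.28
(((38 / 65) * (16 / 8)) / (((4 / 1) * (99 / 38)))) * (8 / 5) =5776 / 32175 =0.18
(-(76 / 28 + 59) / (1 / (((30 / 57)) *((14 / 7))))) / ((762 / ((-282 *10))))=4060800 / 16891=240.41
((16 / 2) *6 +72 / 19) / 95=984 / 1805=0.55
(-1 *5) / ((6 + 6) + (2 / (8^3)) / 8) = -10240 / 24577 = -0.42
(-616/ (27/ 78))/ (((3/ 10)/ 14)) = -83045.93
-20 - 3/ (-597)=-3979/ 199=-19.99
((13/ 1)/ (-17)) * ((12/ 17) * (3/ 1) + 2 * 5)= -2678/ 289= -9.27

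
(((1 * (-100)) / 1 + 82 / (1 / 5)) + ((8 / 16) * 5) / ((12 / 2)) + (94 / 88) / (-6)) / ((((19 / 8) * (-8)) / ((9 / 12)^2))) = -245709 / 26752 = -9.18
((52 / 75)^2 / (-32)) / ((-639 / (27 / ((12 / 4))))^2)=-169 / 56711250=-0.00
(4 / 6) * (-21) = -14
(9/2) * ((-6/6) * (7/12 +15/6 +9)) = -435/8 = -54.38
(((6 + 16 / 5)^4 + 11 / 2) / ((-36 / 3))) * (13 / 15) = -116503231 / 225000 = -517.79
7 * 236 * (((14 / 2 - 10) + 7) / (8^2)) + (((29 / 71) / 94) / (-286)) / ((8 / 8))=103.25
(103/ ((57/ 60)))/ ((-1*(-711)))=2060/ 13509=0.15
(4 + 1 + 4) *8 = 72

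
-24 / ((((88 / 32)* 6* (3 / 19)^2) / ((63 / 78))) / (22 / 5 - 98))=242592 / 55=4410.76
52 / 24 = 13 / 6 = 2.17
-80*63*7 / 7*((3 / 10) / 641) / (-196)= 54 / 4487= 0.01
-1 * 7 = -7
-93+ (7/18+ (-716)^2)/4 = 9221119/72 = 128071.10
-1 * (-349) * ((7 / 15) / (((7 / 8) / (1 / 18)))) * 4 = 5584 / 135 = 41.36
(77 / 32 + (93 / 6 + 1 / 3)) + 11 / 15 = 18.97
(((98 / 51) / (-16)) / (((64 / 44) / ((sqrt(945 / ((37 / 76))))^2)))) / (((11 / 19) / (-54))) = 150444945 / 10064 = 14948.82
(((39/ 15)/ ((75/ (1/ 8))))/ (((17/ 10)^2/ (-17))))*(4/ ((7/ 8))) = -208/ 1785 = -0.12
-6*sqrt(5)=-13.42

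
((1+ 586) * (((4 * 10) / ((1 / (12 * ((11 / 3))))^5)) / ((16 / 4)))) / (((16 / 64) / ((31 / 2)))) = 60019610562560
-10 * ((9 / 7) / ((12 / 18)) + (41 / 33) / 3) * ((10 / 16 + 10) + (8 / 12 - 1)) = -4010045 / 16632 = -241.10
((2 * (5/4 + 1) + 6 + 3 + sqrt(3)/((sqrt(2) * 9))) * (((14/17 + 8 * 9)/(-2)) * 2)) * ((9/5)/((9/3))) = -50139/85 - 619 * sqrt(6)/255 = -595.82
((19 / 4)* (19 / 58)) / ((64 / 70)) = 12635 / 7424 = 1.70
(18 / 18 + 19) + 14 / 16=167 / 8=20.88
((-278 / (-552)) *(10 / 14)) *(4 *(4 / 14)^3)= 5560 / 165669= 0.03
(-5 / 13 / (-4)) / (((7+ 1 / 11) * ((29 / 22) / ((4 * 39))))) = 605 / 377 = 1.60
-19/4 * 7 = -133/4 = -33.25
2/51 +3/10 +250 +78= 167453/510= 328.34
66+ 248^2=61570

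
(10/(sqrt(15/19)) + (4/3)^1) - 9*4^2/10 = -196/15 + 2*sqrt(285)/3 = -1.81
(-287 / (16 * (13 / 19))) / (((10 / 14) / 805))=-6145531 / 208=-29545.82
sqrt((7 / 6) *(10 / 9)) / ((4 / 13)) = 13 *sqrt(105) / 36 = 3.70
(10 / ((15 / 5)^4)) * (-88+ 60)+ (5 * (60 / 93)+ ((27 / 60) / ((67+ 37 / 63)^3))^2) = -1382680784901126518667617281 / 5986054225721828217867033600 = -0.23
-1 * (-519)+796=1315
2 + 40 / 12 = 5.33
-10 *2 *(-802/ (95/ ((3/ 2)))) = 4812/ 19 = 253.26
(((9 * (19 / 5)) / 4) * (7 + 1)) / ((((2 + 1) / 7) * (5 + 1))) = 133 / 5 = 26.60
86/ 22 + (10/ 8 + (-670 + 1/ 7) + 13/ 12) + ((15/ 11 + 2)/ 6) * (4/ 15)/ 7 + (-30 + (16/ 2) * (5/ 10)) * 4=-2659711/ 3465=-767.59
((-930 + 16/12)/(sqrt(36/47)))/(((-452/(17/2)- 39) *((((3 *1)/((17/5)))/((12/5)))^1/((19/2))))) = 15297926 *sqrt(47)/352575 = 297.46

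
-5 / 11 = -0.45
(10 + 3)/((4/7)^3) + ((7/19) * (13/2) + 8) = 97361/1216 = 80.07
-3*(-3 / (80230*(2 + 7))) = 1 / 80230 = 0.00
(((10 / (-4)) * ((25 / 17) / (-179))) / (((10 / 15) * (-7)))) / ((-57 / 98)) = 875 / 115634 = 0.01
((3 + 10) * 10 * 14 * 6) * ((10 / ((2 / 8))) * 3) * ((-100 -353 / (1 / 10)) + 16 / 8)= -4754131200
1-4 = -3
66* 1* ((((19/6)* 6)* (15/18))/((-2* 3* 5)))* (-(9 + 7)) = 557.33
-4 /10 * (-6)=12 /5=2.40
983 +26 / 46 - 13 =22323 / 23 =970.57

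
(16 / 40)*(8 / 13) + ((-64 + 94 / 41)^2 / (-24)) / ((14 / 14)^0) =-103853249 / 655590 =-158.41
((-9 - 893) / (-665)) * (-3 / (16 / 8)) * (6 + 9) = -4059 / 133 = -30.52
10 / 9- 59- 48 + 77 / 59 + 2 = -54472 / 531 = -102.58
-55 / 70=-11 / 14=-0.79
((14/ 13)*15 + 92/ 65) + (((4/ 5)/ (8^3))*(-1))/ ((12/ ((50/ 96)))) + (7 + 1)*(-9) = -54.43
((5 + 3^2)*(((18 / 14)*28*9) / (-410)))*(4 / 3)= -14.75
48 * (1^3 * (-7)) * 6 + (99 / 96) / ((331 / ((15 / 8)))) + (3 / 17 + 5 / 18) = -26130684841 / 12964608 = -2015.54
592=592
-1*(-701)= 701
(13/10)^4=28561/10000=2.86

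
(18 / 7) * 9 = 162 / 7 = 23.14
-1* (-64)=64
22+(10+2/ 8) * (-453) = -18485/ 4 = -4621.25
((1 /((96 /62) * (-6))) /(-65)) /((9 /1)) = 31 /168480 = 0.00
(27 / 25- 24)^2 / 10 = 328329 / 6250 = 52.53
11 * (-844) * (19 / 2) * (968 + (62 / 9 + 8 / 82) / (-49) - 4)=-1537071174188 / 18081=-85010296.68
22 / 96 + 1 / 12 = 5 / 16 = 0.31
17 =17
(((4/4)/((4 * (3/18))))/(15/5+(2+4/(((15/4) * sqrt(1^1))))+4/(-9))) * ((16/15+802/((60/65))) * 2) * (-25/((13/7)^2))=-287719425/85514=-3364.59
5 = 5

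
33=33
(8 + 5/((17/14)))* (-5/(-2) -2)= 103/17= 6.06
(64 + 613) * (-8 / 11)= -492.36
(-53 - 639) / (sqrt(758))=-346 * sqrt(758) / 379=-25.13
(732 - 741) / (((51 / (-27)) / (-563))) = -45603 / 17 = -2682.53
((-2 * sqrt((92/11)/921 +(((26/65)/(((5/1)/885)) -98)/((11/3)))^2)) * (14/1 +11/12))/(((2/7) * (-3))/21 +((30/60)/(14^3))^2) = 5391147776 * sqrt(35306222781)/186812246115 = 5422.52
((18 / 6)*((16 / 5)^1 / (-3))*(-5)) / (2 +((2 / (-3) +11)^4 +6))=1296 / 924169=0.00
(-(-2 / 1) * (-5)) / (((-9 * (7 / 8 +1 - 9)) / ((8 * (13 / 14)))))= -4160 / 3591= -1.16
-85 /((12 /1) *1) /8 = -85 /96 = -0.89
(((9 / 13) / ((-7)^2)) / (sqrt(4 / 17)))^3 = 12393 * sqrt(17) / 2067798824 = 0.00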